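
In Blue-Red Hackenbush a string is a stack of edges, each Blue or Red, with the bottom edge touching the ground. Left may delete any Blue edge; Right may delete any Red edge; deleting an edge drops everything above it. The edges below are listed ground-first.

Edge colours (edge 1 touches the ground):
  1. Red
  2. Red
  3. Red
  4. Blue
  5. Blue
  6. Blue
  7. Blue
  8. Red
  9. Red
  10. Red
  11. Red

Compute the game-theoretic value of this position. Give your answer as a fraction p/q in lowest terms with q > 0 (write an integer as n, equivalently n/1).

edge 1 of 11 (Red): { ∅ | 0 } -> -1
edge 2 of 11 (Red): { ∅ | -1,0 } -> -2
edge 3 of 11 (Red): { ∅ | -2,-1,0 } -> -3
edge 4 of 11 (Blue): { -3 | -2,-1,0 } -> -5/2
edge 5 of 11 (Blue): { -3,-5/2 | -2,-1,0 } -> -9/4
edge 6 of 11 (Blue): { -3,-5/2,-9/4 | -2,-1,0 } -> -17/8
edge 7 of 11 (Blue): { -3,-5/2,-9/4,-17/8 | -2,-1,0 } -> -33/16
edge 8 of 11 (Red): { -3,-5/2,-9/4,-17/8 | -33/16,-2,-1,0 } -> -67/32
edge 9 of 11 (Red): { -3,-5/2,-9/4,-17/8 | -67/32,-33/16,-2,-1,0 } -> -135/64
edge 10 of 11 (Red): { -3,-5/2,-9/4,-17/8 | -135/64,-67/32,-33/16,-2,-1,0 } -> -271/128
edge 11 of 11 (Red): { -3,-5/2,-9/4,-17/8 | -271/128,-135/64,-67/32,-33/16,-2,-1,0 } -> -543/256

-543/256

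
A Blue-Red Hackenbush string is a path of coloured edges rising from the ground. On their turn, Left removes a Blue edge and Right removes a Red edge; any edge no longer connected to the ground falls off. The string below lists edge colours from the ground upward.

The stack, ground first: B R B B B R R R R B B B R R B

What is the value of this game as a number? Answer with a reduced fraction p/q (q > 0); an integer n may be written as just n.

1 of 15 · B · max L 0 · min R +∞ → 1
2 of 15 · BR · max L 0 · min R 1 → 1/2
3 of 15 · BRB · max L 1/2 · min R 1 → 3/4
4 of 15 · BRBB · max L 3/4 · min R 1 → 7/8
5 of 15 · BRBBB · max L 7/8 · min R 1 → 15/16
6 of 15 · BRBBBR · max L 7/8 · min R 15/16 → 29/32
7 of 15 · BRBBBRR · max L 7/8 · min R 29/32 → 57/64
8 of 15 · BRBBBRRR · max L 7/8 · min R 57/64 → 113/128
9 of 15 · BRBBBRRRR · max L 7/8 · min R 113/128 → 225/256
10 of 15 · BRBBBRRRRB · max L 225/256 · min R 113/128 → 451/512
11 of 15 · BRBBBRRRRBB · max L 451/512 · min R 113/128 → 903/1024
12 of 15 · BRBBBRRRRBBB · max L 903/1024 · min R 113/128 → 1807/2048
13 of 15 · BRBBBRRRRBBBR · max L 903/1024 · min R 1807/2048 → 3613/4096
14 of 15 · BRBBBRRRRBBBRR · max L 903/1024 · min R 3613/4096 → 7225/8192
15 of 15 · BRBBBRRRRBBBRRB · max L 7225/8192 · min R 3613/4096 → 14451/16384

14451/16384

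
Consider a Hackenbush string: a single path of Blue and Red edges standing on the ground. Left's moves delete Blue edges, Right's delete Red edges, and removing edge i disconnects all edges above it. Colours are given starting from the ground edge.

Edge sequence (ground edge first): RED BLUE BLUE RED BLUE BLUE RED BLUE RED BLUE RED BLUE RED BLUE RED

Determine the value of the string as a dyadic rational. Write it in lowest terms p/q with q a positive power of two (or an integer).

-4779/16384

step 1: add RED to get R; options L={ · } R={ 0 } gives -1
step 2: add BLUE to get RB; options L={ -1 } R={ 0 } gives -1/2
step 3: add BLUE to get RBB; options L={ -1 -1/2 } R={ 0 } gives -1/4
step 4: add RED to get RBBR; options L={ -1 -1/2 } R={ -1/4 0 } gives -3/8
step 5: add BLUE to get RBBRB; options L={ -1 -1/2 -3/8 } R={ -1/4 0 } gives -5/16
step 6: add BLUE to get RBBRBB; options L={ -1 -1/2 -3/8 -5/16 } R={ -1/4 0 } gives -9/32
step 7: add RED to get RBBRBBR; options L={ -1 -1/2 -3/8 -5/16 } R={ -9/32 -1/4 0 } gives -19/64
step 8: add BLUE to get RBBRBBRB; options L={ -1 -1/2 -3/8 -5/16 -19/64 } R={ -9/32 -1/4 0 } gives -37/128
step 9: add RED to get RBBRBBRBR; options L={ -1 -1/2 -3/8 -5/16 -19/64 } R={ -37/128 -9/32 -1/4 0 } gives -75/256
step 10: add BLUE to get RBBRBBRBRB; options L={ -1 -1/2 -3/8 -5/16 -19/64 -75/256 } R={ -37/128 -9/32 -1/4 0 } gives -149/512
step 11: add RED to get RBBRBBRBRBR; options L={ -1 -1/2 -3/8 -5/16 -19/64 -75/256 } R={ -149/512 -37/128 -9/32 -1/4 0 } gives -299/1024
step 12: add BLUE to get RBBRBBRBRBRB; options L={ -1 -1/2 -3/8 -5/16 -19/64 -75/256 -299/1024 } R={ -149/512 -37/128 -9/32 -1/4 0 } gives -597/2048
step 13: add RED to get RBBRBBRBRBRBR; options L={ -1 -1/2 -3/8 -5/16 -19/64 -75/256 -299/1024 } R={ -597/2048 -149/512 -37/128 -9/32 -1/4 0 } gives -1195/4096
step 14: add BLUE to get RBBRBBRBRBRBRB; options L={ -1 -1/2 -3/8 -5/16 -19/64 -75/256 -299/1024 -1195/4096 } R={ -597/2048 -149/512 -37/128 -9/32 -1/4 0 } gives -2389/8192
step 15: add RED to get RBBRBBRBRBRBRBR; options L={ -1 -1/2 -3/8 -5/16 -19/64 -75/256 -299/1024 -1195/4096 } R={ -2389/8192 -597/2048 -149/512 -37/128 -9/32 -1/4 0 } gives -4779/16384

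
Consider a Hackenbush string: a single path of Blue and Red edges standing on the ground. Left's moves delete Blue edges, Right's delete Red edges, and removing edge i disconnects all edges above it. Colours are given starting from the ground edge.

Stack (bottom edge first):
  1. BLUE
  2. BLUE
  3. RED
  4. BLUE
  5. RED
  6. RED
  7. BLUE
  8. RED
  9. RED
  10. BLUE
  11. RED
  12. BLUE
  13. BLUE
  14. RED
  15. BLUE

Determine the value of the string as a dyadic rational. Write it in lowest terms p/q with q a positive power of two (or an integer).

Build v(s[:k]) for k = 1..15, string s = BLUE BLUE RED BLUE RED RED BLUE RED RED BLUE RED BLUE BLUE RED BLUE.
step 1: add BLUE to get B; options L={ 0 } R={ none } — 1
step 2: add BLUE to get BB; options L={ 0 1 } R={ none } — 2
step 3: add RED to get BBR; options L={ 0 1 } R={ 2 } — 3/2
step 4: add BLUE to get BBRB; options L={ 0 1 3/2 } R={ 2 } — 7/4
step 5: add RED to get BBRBR; options L={ 0 1 3/2 } R={ 7/4 2 } — 13/8
step 6: add RED to get BBRBRR; options L={ 0 1 3/2 } R={ 13/8 7/4 2 } — 25/16
step 7: add BLUE to get BBRBRRB; options L={ 0 1 3/2 25/16 } R={ 13/8 7/4 2 } — 51/32
step 8: add RED to get BBRBRRBR; options L={ 0 1 3/2 25/16 } R={ 51/32 13/8 7/4 2 } — 101/64
step 9: add RED to get BBRBRRBRR; options L={ 0 1 3/2 25/16 } R={ 101/64 51/32 13/8 7/4 2 } — 201/128
step 10: add BLUE to get BBRBRRBRRB; options L={ 0 1 3/2 25/16 201/128 } R={ 101/64 51/32 13/8 7/4 2 } — 403/256
step 11: add RED to get BBRBRRBRRBR; options L={ 0 1 3/2 25/16 201/128 } R={ 403/256 101/64 51/32 13/8 7/4 2 } — 805/512
step 12: add BLUE to get BBRBRRBRRBRB; options L={ 0 1 3/2 25/16 201/128 805/512 } R={ 403/256 101/64 51/32 13/8 7/4 2 } — 1611/1024
step 13: add BLUE to get BBRBRRBRRBRBB; options L={ 0 1 3/2 25/16 201/128 805/512 1611/1024 } R={ 403/256 101/64 51/32 13/8 7/4 2 } — 3223/2048
step 14: add RED to get BBRBRRBRRBRBBR; options L={ 0 1 3/2 25/16 201/128 805/512 1611/1024 } R={ 3223/2048 403/256 101/64 51/32 13/8 7/4 2 } — 6445/4096
step 15: add BLUE to get BBRBRRBRRBRBBRB; options L={ 0 1 3/2 25/16 201/128 805/512 1611/1024 6445/4096 } R={ 3223/2048 403/256 101/64 51/32 13/8 7/4 2 } — 12891/8192

12891/8192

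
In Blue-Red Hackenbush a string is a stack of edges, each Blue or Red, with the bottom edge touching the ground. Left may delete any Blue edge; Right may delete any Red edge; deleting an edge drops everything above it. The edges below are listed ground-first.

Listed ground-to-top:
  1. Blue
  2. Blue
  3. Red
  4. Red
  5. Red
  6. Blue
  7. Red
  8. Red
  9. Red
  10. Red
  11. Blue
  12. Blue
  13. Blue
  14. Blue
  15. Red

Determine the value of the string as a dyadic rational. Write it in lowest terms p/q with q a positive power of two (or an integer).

9277/8192

B: Left { 0 }, Right { · } -> simplest 1
BB: Left { 0,1 }, Right { · } -> simplest 2
BBR: Left { 0,1 }, Right { 2 } -> simplest 3/2
BBRR: Left { 0,1 }, Right { 3/2,2 } -> simplest 5/4
BBRRR: Left { 0,1 }, Right { 5/4,3/2,2 } -> simplest 9/8
BBRRRB: Left { 0,1,9/8 }, Right { 5/4,3/2,2 } -> simplest 19/16
BBRRRBR: Left { 0,1,9/8 }, Right { 19/16,5/4,3/2,2 } -> simplest 37/32
BBRRRBRR: Left { 0,1,9/8 }, Right { 37/32,19/16,5/4,3/2,2 } -> simplest 73/64
BBRRRBRRR: Left { 0,1,9/8 }, Right { 73/64,37/32,19/16,5/4,3/2,2 } -> simplest 145/128
BBRRRBRRRR: Left { 0,1,9/8 }, Right { 145/128,73/64,37/32,19/16,5/4,3/2,2 } -> simplest 289/256
BBRRRBRRRRB: Left { 0,1,9/8,289/256 }, Right { 145/128,73/64,37/32,19/16,5/4,3/2,2 } -> simplest 579/512
BBRRRBRRRRBB: Left { 0,1,9/8,289/256,579/512 }, Right { 145/128,73/64,37/32,19/16,5/4,3/2,2 } -> simplest 1159/1024
BBRRRBRRRRBBB: Left { 0,1,9/8,289/256,579/512,1159/1024 }, Right { 145/128,73/64,37/32,19/16,5/4,3/2,2 } -> simplest 2319/2048
BBRRRBRRRRBBBB: Left { 0,1,9/8,289/256,579/512,1159/1024,2319/2048 }, Right { 145/128,73/64,37/32,19/16,5/4,3/2,2 } -> simplest 4639/4096
BBRRRBRRRRBBBBR: Left { 0,1,9/8,289/256,579/512,1159/1024,2319/2048 }, Right { 4639/4096,145/128,73/64,37/32,19/16,5/4,3/2,2 } -> simplest 9277/8192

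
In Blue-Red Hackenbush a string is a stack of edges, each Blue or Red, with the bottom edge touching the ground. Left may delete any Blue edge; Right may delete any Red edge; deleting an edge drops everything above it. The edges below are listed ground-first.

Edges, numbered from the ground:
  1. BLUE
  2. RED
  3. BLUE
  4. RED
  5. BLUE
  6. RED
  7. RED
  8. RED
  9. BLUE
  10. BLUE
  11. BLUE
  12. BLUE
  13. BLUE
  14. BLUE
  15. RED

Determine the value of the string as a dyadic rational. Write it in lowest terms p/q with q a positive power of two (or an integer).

val(B) = { 0 | none } gives 1
val(BR) = { 0 | 1 } gives 1/2
val(BRB) = { 0,1/2 | 1 } gives 3/4
val(BRBR) = { 0,1/2 | 3/4,1 } gives 5/8
val(BRBRB) = { 0,1/2,5/8 | 3/4,1 } gives 11/16
val(BRBRBR) = { 0,1/2,5/8 | 11/16,3/4,1 } gives 21/32
val(BRBRBRR) = { 0,1/2,5/8 | 21/32,11/16,3/4,1 } gives 41/64
val(BRBRBRRR) = { 0,1/2,5/8 | 41/64,21/32,11/16,3/4,1 } gives 81/128
val(BRBRBRRRB) = { 0,1/2,5/8,81/128 | 41/64,21/32,11/16,3/4,1 } gives 163/256
val(BRBRBRRRBB) = { 0,1/2,5/8,81/128,163/256 | 41/64,21/32,11/16,3/4,1 } gives 327/512
val(BRBRBRRRBBB) = { 0,1/2,5/8,81/128,163/256,327/512 | 41/64,21/32,11/16,3/4,1 } gives 655/1024
val(BRBRBRRRBBBB) = { 0,1/2,5/8,81/128,163/256,327/512,655/1024 | 41/64,21/32,11/16,3/4,1 } gives 1311/2048
val(BRBRBRRRBBBBB) = { 0,1/2,5/8,81/128,163/256,327/512,655/1024,1311/2048 | 41/64,21/32,11/16,3/4,1 } gives 2623/4096
val(BRBRBRRRBBBBBB) = { 0,1/2,5/8,81/128,163/256,327/512,655/1024,1311/2048,2623/4096 | 41/64,21/32,11/16,3/4,1 } gives 5247/8192
val(BRBRBRRRBBBBBBR) = { 0,1/2,5/8,81/128,163/256,327/512,655/1024,1311/2048,2623/4096 | 5247/8192,41/64,21/32,11/16,3/4,1 } gives 10493/16384

10493/16384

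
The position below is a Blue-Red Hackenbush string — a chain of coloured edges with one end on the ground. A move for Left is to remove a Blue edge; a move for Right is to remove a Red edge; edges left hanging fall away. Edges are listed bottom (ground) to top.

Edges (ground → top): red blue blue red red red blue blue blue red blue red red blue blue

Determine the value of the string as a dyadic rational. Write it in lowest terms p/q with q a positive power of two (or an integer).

-7257/16384

value(r) = { — | 0 } → -1
value(rb) = { -1 | 0 } → -1/2
value(rbb) = { -1,-1/2 | 0 } → -1/4
value(rbbr) = { -1,-1/2 | -1/4,0 } → -3/8
value(rbbrr) = { -1,-1/2 | -3/8,-1/4,0 } → -7/16
value(rbbrrr) = { -1,-1/2 | -7/16,-3/8,-1/4,0 } → -15/32
value(rbbrrrb) = { -1,-1/2,-15/32 | -7/16,-3/8,-1/4,0 } → -29/64
value(rbbrrrbb) = { -1,-1/2,-15/32,-29/64 | -7/16,-3/8,-1/4,0 } → -57/128
value(rbbrrrbbb) = { -1,-1/2,-15/32,-29/64,-57/128 | -7/16,-3/8,-1/4,0 } → -113/256
value(rbbrrrbbbr) = { -1,-1/2,-15/32,-29/64,-57/128 | -113/256,-7/16,-3/8,-1/4,0 } → -227/512
value(rbbrrrbbbrb) = { -1,-1/2,-15/32,-29/64,-57/128,-227/512 | -113/256,-7/16,-3/8,-1/4,0 } → -453/1024
value(rbbrrrbbbrbr) = { -1,-1/2,-15/32,-29/64,-57/128,-227/512 | -453/1024,-113/256,-7/16,-3/8,-1/4,0 } → -907/2048
value(rbbrrrbbbrbrr) = { -1,-1/2,-15/32,-29/64,-57/128,-227/512 | -907/2048,-453/1024,-113/256,-7/16,-3/8,-1/4,0 } → -1815/4096
value(rbbrrrbbbrbrrb) = { -1,-1/2,-15/32,-29/64,-57/128,-227/512,-1815/4096 | -907/2048,-453/1024,-113/256,-7/16,-3/8,-1/4,0 } → -3629/8192
value(rbbrrrbbbrbrrbb) = { -1,-1/2,-15/32,-29/64,-57/128,-227/512,-1815/4096,-3629/8192 | -907/2048,-453/1024,-113/256,-7/16,-3/8,-1/4,0 } → -7257/16384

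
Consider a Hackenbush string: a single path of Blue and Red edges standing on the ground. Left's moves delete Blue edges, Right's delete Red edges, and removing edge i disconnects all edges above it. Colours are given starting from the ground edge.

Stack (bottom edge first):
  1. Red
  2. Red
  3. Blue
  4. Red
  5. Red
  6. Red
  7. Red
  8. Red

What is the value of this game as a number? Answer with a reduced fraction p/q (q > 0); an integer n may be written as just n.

-127/64

1 of 8 · R · max L −∞ · min R 0 = -1
2 of 8 · RR · max L −∞ · min R -1 = -2
3 of 8 · RRB · max L -2 · min R -1 = -3/2
4 of 8 · RRBR · max L -2 · min R -3/2 = -7/4
5 of 8 · RRBRR · max L -2 · min R -7/4 = -15/8
6 of 8 · RRBRRR · max L -2 · min R -15/8 = -31/16
7 of 8 · RRBRRRR · max L -2 · min R -31/16 = -63/32
8 of 8 · RRBRRRRR · max L -2 · min R -63/32 = -127/64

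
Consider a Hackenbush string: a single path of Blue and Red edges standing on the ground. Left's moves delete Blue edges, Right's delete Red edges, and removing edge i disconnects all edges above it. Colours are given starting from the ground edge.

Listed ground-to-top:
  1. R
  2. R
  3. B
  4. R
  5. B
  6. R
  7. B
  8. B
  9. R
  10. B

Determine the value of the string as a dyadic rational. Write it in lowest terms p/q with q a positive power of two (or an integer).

-421/256

step 1: add R to get R; options L={ — } R={ 0 } = -1
step 2: add R to get RR; options L={ — } R={ -1 0 } = -2
step 3: add B to get RRB; options L={ -2 } R={ -1 0 } = -3/2
step 4: add R to get RRBR; options L={ -2 } R={ -3/2 -1 0 } = -7/4
step 5: add B to get RRBRB; options L={ -2 -7/4 } R={ -3/2 -1 0 } = -13/8
step 6: add R to get RRBRBR; options L={ -2 -7/4 } R={ -13/8 -3/2 -1 0 } = -27/16
step 7: add B to get RRBRBRB; options L={ -2 -7/4 -27/16 } R={ -13/8 -3/2 -1 0 } = -53/32
step 8: add B to get RRBRBRBB; options L={ -2 -7/4 -27/16 -53/32 } R={ -13/8 -3/2 -1 0 } = -105/64
step 9: add R to get RRBRBRBBR; options L={ -2 -7/4 -27/16 -53/32 } R={ -105/64 -13/8 -3/2 -1 0 } = -211/128
step 10: add B to get RRBRBRBBRB; options L={ -2 -7/4 -27/16 -53/32 -211/128 } R={ -105/64 -13/8 -3/2 -1 0 } = -421/256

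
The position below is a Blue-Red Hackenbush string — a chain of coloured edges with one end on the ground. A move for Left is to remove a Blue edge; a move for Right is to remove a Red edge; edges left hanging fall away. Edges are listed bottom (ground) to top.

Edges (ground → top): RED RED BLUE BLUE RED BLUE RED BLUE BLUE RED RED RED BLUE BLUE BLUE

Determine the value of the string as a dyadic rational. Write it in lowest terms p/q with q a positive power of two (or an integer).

-10865/8192

Recurse on prefixes of the 15-edge string RED RED BLUE BLUE RED BLUE RED BLUE BLUE RED RED RED BLUE BLUE BLUE:
R: Left { none }, Right { 0 } -> simplest -1
RR: Left { none }, Right { -1 0 } -> simplest -2
RRB: Left { -2 }, Right { -1 0 } -> simplest -3/2
RRBB: Left { -2 -3/2 }, Right { -1 0 } -> simplest -5/4
RRBBR: Left { -2 -3/2 }, Right { -5/4 -1 0 } -> simplest -11/8
RRBBRB: Left { -2 -3/2 -11/8 }, Right { -5/4 -1 0 } -> simplest -21/16
RRBBRBR: Left { -2 -3/2 -11/8 }, Right { -21/16 -5/4 -1 0 } -> simplest -43/32
RRBBRBRB: Left { -2 -3/2 -11/8 -43/32 }, Right { -21/16 -5/4 -1 0 } -> simplest -85/64
RRBBRBRBB: Left { -2 -3/2 -11/8 -43/32 -85/64 }, Right { -21/16 -5/4 -1 0 } -> simplest -169/128
RRBBRBRBBR: Left { -2 -3/2 -11/8 -43/32 -85/64 }, Right { -169/128 -21/16 -5/4 -1 0 } -> simplest -339/256
RRBBRBRBBRR: Left { -2 -3/2 -11/8 -43/32 -85/64 }, Right { -339/256 -169/128 -21/16 -5/4 -1 0 } -> simplest -679/512
RRBBRBRBBRRR: Left { -2 -3/2 -11/8 -43/32 -85/64 }, Right { -679/512 -339/256 -169/128 -21/16 -5/4 -1 0 } -> simplest -1359/1024
RRBBRBRBBRRRB: Left { -2 -3/2 -11/8 -43/32 -85/64 -1359/1024 }, Right { -679/512 -339/256 -169/128 -21/16 -5/4 -1 0 } -> simplest -2717/2048
RRBBRBRBBRRRBB: Left { -2 -3/2 -11/8 -43/32 -85/64 -1359/1024 -2717/2048 }, Right { -679/512 -339/256 -169/128 -21/16 -5/4 -1 0 } -> simplest -5433/4096
RRBBRBRBBRRRBBB: Left { -2 -3/2 -11/8 -43/32 -85/64 -1359/1024 -2717/2048 -5433/4096 }, Right { -679/512 -339/256 -169/128 -21/16 -5/4 -1 0 } -> simplest -10865/8192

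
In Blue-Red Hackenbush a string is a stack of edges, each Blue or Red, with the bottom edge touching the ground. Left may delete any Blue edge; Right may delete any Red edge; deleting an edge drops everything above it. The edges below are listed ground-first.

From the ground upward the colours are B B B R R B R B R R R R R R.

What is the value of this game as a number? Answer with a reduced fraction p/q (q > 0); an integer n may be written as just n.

4737/2048

value_1 [B]  L=[0]  R=[(no moves)]  ⇒ 1
value_2 [BB]  L=[0,1]  R=[(no moves)]  ⇒ 2
value_3 [BBB]  L=[0,1,2]  R=[(no moves)]  ⇒ 3
value_4 [BBBR]  L=[0,1,2]  R=[3]  ⇒ 5/2
value_5 [BBBRR]  L=[0,1,2]  R=[5/2,3]  ⇒ 9/4
value_6 [BBBRRB]  L=[0,1,2,9/4]  R=[5/2,3]  ⇒ 19/8
value_7 [BBBRRBR]  L=[0,1,2,9/4]  R=[19/8,5/2,3]  ⇒ 37/16
value_8 [BBBRRBRB]  L=[0,1,2,9/4,37/16]  R=[19/8,5/2,3]  ⇒ 75/32
value_9 [BBBRRBRBR]  L=[0,1,2,9/4,37/16]  R=[75/32,19/8,5/2,3]  ⇒ 149/64
value_10 [BBBRRBRBRR]  L=[0,1,2,9/4,37/16]  R=[149/64,75/32,19/8,5/2,3]  ⇒ 297/128
value_11 [BBBRRBRBRRR]  L=[0,1,2,9/4,37/16]  R=[297/128,149/64,75/32,19/8,5/2,3]  ⇒ 593/256
value_12 [BBBRRBRBRRRR]  L=[0,1,2,9/4,37/16]  R=[593/256,297/128,149/64,75/32,19/8,5/2,3]  ⇒ 1185/512
value_13 [BBBRRBRBRRRRR]  L=[0,1,2,9/4,37/16]  R=[1185/512,593/256,297/128,149/64,75/32,19/8,5/2,3]  ⇒ 2369/1024
value_14 [BBBRRBRBRRRRRR]  L=[0,1,2,9/4,37/16]  R=[2369/1024,1185/512,593/256,297/128,149/64,75/32,19/8,5/2,3]  ⇒ 4737/2048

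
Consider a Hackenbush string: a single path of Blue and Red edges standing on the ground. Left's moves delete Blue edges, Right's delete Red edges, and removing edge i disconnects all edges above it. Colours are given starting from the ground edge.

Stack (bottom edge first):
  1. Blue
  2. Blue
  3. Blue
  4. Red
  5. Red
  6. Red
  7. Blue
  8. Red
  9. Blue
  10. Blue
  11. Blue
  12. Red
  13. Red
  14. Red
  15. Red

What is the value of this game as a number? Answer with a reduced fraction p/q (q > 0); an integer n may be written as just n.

8929/4096

1 of 15 · B · max L 0 · min R +∞ — 1
2 of 15 · BB · max L 1 · min R +∞ — 2
3 of 15 · BBB · max L 2 · min R +∞ — 3
4 of 15 · BBBR · max L 2 · min R 3 — 5/2
5 of 15 · BBBRR · max L 2 · min R 5/2 — 9/4
6 of 15 · BBBRRR · max L 2 · min R 9/4 — 17/8
7 of 15 · BBBRRRB · max L 17/8 · min R 9/4 — 35/16
8 of 15 · BBBRRRBR · max L 17/8 · min R 35/16 — 69/32
9 of 15 · BBBRRRBRB · max L 69/32 · min R 35/16 — 139/64
10 of 15 · BBBRRRBRBB · max L 139/64 · min R 35/16 — 279/128
11 of 15 · BBBRRRBRBBB · max L 279/128 · min R 35/16 — 559/256
12 of 15 · BBBRRRBRBBBR · max L 279/128 · min R 559/256 — 1117/512
13 of 15 · BBBRRRBRBBBRR · max L 279/128 · min R 1117/512 — 2233/1024
14 of 15 · BBBRRRBRBBBRRR · max L 279/128 · min R 2233/1024 — 4465/2048
15 of 15 · BBBRRRBRBBBRRRR · max L 279/128 · min R 4465/2048 — 8929/4096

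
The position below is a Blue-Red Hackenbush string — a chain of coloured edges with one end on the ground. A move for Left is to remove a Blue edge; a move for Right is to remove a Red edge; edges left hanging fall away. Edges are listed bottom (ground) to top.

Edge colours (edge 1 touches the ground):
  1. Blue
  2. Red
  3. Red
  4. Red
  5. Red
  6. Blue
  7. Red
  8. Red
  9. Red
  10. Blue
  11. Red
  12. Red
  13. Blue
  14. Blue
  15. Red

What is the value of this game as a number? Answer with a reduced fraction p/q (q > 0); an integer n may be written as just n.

Recurse on prefixes of the 15-edge string Blue Red Red Red Red Blue Red Red Red Blue Red Red Blue Blue Red:
v_1 [B]  L=[0]  R=[∅]  = 1
v_2 [BR]  L=[0]  R=[1]  = 1/2
v_3 [BRR]  L=[0]  R=[1/2; 1]  = 1/4
v_4 [BRRR]  L=[0]  R=[1/4; 1/2; 1]  = 1/8
v_5 [BRRRR]  L=[0]  R=[1/8; 1/4; 1/2; 1]  = 1/16
v_6 [BRRRRB]  L=[0; 1/16]  R=[1/8; 1/4; 1/2; 1]  = 3/32
v_7 [BRRRRBR]  L=[0; 1/16]  R=[3/32; 1/8; 1/4; 1/2; 1]  = 5/64
v_8 [BRRRRBRR]  L=[0; 1/16]  R=[5/64; 3/32; 1/8; 1/4; 1/2; 1]  = 9/128
v_9 [BRRRRBRRR]  L=[0; 1/16]  R=[9/128; 5/64; 3/32; 1/8; 1/4; 1/2; 1]  = 17/256
v_10 [BRRRRBRRRB]  L=[0; 1/16; 17/256]  R=[9/128; 5/64; 3/32; 1/8; 1/4; 1/2; 1]  = 35/512
v_11 [BRRRRBRRRBR]  L=[0; 1/16; 17/256]  R=[35/512; 9/128; 5/64; 3/32; 1/8; 1/4; 1/2; 1]  = 69/1024
v_12 [BRRRRBRRRBRR]  L=[0; 1/16; 17/256]  R=[69/1024; 35/512; 9/128; 5/64; 3/32; 1/8; 1/4; 1/2; 1]  = 137/2048
v_13 [BRRRRBRRRBRRB]  L=[0; 1/16; 17/256; 137/2048]  R=[69/1024; 35/512; 9/128; 5/64; 3/32; 1/8; 1/4; 1/2; 1]  = 275/4096
v_14 [BRRRRBRRRBRRBB]  L=[0; 1/16; 17/256; 137/2048; 275/4096]  R=[69/1024; 35/512; 9/128; 5/64; 3/32; 1/8; 1/4; 1/2; 1]  = 551/8192
v_15 [BRRRRBRRRBRRBBR]  L=[0; 1/16; 17/256; 137/2048; 275/4096]  R=[551/8192; 69/1024; 35/512; 9/128; 5/64; 3/32; 1/8; 1/4; 1/2; 1]  = 1101/16384

1101/16384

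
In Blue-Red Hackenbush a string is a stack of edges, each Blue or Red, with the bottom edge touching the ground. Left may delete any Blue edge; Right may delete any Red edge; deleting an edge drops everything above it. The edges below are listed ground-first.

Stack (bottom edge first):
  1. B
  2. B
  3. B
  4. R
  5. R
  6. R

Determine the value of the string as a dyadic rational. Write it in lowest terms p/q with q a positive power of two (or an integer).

g_1 [B]  L=[0]  R=[]  so 1
g_2 [BB]  L=[0, 1]  R=[]  so 2
g_3 [BBB]  L=[0, 1, 2]  R=[]  so 3
g_4 [BBBR]  L=[0, 1, 2]  R=[3]  so 5/2
g_5 [BBBRR]  L=[0, 1, 2]  R=[5/2, 3]  so 9/4
g_6 [BBBRRR]  L=[0, 1, 2]  R=[9/4, 5/2, 3]  so 17/8

17/8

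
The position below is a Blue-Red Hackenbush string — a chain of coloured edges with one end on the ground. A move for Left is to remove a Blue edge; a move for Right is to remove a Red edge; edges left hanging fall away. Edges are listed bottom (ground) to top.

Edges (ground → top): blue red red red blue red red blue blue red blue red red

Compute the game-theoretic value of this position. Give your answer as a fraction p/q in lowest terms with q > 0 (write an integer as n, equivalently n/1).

edge 1 of 13 (blue): { 0 |  } — 1
edge 2 of 13 (red): { 0 | 1 } — 1/2
edge 3 of 13 (red): { 0 | 1/2,1 } — 1/4
edge 4 of 13 (red): { 0 | 1/4,1/2,1 } — 1/8
edge 5 of 13 (blue): { 0,1/8 | 1/4,1/2,1 } — 3/16
edge 6 of 13 (red): { 0,1/8 | 3/16,1/4,1/2,1 } — 5/32
edge 7 of 13 (red): { 0,1/8 | 5/32,3/16,1/4,1/2,1 } — 9/64
edge 8 of 13 (blue): { 0,1/8,9/64 | 5/32,3/16,1/4,1/2,1 } — 19/128
edge 9 of 13 (blue): { 0,1/8,9/64,19/128 | 5/32,3/16,1/4,1/2,1 } — 39/256
edge 10 of 13 (red): { 0,1/8,9/64,19/128 | 39/256,5/32,3/16,1/4,1/2,1 } — 77/512
edge 11 of 13 (blue): { 0,1/8,9/64,19/128,77/512 | 39/256,5/32,3/16,1/4,1/2,1 } — 155/1024
edge 12 of 13 (red): { 0,1/8,9/64,19/128,77/512 | 155/1024,39/256,5/32,3/16,1/4,1/2,1 } — 309/2048
edge 13 of 13 (red): { 0,1/8,9/64,19/128,77/512 | 309/2048,155/1024,39/256,5/32,3/16,1/4,1/2,1 } — 617/4096

617/4096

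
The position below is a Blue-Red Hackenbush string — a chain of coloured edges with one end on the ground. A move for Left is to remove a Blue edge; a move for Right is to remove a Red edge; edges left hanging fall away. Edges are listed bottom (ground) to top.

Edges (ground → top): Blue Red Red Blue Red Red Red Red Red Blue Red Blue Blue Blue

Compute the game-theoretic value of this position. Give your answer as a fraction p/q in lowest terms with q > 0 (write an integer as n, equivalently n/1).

1 of 14 · B · max L 0 · min R +∞ so 1
2 of 14 · BR · max L 0 · min R 1 so 1/2
3 of 14 · BRR · max L 0 · min R 1/2 so 1/4
4 of 14 · BRRB · max L 1/4 · min R 1/2 so 3/8
5 of 14 · BRRBR · max L 1/4 · min R 3/8 so 5/16
6 of 14 · BRRBRR · max L 1/4 · min R 5/16 so 9/32
7 of 14 · BRRBRRR · max L 1/4 · min R 9/32 so 17/64
8 of 14 · BRRBRRRR · max L 1/4 · min R 17/64 so 33/128
9 of 14 · BRRBRRRRR · max L 1/4 · min R 33/128 so 65/256
10 of 14 · BRRBRRRRRB · max L 65/256 · min R 33/128 so 131/512
11 of 14 · BRRBRRRRRBR · max L 65/256 · min R 131/512 so 261/1024
12 of 14 · BRRBRRRRRBRB · max L 261/1024 · min R 131/512 so 523/2048
13 of 14 · BRRBRRRRRBRBB · max L 523/2048 · min R 131/512 so 1047/4096
14 of 14 · BRRBRRRRRBRBBB · max L 1047/4096 · min R 131/512 so 2095/8192

2095/8192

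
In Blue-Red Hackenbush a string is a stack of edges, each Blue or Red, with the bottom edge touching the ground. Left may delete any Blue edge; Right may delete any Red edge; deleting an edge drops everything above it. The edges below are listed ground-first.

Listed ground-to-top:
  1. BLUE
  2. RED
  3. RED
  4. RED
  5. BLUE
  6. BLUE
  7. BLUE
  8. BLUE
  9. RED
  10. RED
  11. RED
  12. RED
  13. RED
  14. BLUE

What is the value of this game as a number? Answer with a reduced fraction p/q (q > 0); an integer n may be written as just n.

1923/8192

Recurse on prefixes of the 14-edge string BLUE RED RED RED BLUE BLUE BLUE BLUE RED RED RED RED RED BLUE:
step 1: add BLUE to get B; options L={ 0 } R={ ∅ } gives 1
step 2: add RED to get BR; options L={ 0 } R={ 1 } gives 1/2
step 3: add RED to get BRR; options L={ 0 } R={ 1/2; 1 } gives 1/4
step 4: add RED to get BRRR; options L={ 0 } R={ 1/4; 1/2; 1 } gives 1/8
step 5: add BLUE to get BRRRB; options L={ 0; 1/8 } R={ 1/4; 1/2; 1 } gives 3/16
step 6: add BLUE to get BRRRBB; options L={ 0; 1/8; 3/16 } R={ 1/4; 1/2; 1 } gives 7/32
step 7: add BLUE to get BRRRBBB; options L={ 0; 1/8; 3/16; 7/32 } R={ 1/4; 1/2; 1 } gives 15/64
step 8: add BLUE to get BRRRBBBB; options L={ 0; 1/8; 3/16; 7/32; 15/64 } R={ 1/4; 1/2; 1 } gives 31/128
step 9: add RED to get BRRRBBBBR; options L={ 0; 1/8; 3/16; 7/32; 15/64 } R={ 31/128; 1/4; 1/2; 1 } gives 61/256
step 10: add RED to get BRRRBBBBRR; options L={ 0; 1/8; 3/16; 7/32; 15/64 } R={ 61/256; 31/128; 1/4; 1/2; 1 } gives 121/512
step 11: add RED to get BRRRBBBBRRR; options L={ 0; 1/8; 3/16; 7/32; 15/64 } R={ 121/512; 61/256; 31/128; 1/4; 1/2; 1 } gives 241/1024
step 12: add RED to get BRRRBBBBRRRR; options L={ 0; 1/8; 3/16; 7/32; 15/64 } R={ 241/1024; 121/512; 61/256; 31/128; 1/4; 1/2; 1 } gives 481/2048
step 13: add RED to get BRRRBBBBRRRRR; options L={ 0; 1/8; 3/16; 7/32; 15/64 } R={ 481/2048; 241/1024; 121/512; 61/256; 31/128; 1/4; 1/2; 1 } gives 961/4096
step 14: add BLUE to get BRRRBBBBRRRRRB; options L={ 0; 1/8; 3/16; 7/32; 15/64; 961/4096 } R={ 481/2048; 241/1024; 121/512; 61/256; 31/128; 1/4; 1/2; 1 } gives 1923/8192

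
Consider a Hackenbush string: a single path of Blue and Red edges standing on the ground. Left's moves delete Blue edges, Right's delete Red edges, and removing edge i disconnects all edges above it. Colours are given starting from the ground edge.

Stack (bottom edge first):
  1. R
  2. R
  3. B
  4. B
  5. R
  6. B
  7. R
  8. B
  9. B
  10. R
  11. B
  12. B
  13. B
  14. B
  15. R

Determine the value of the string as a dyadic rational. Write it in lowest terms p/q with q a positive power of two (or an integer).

-10819/8192

Prefix values for R R B B R B R B B R B B B B R via {L|R} + simplicity:
edge 1 of 15 (R): { (no moves) | 0 } → -1
edge 2 of 15 (R): { (no moves) | -1,0 } → -2
edge 3 of 15 (B): { -2 | -1,0 } → -3/2
edge 4 of 15 (B): { -2,-3/2 | -1,0 } → -5/4
edge 5 of 15 (R): { -2,-3/2 | -5/4,-1,0 } → -11/8
edge 6 of 15 (B): { -2,-3/2,-11/8 | -5/4,-1,0 } → -21/16
edge 7 of 15 (R): { -2,-3/2,-11/8 | -21/16,-5/4,-1,0 } → -43/32
edge 8 of 15 (B): { -2,-3/2,-11/8,-43/32 | -21/16,-5/4,-1,0 } → -85/64
edge 9 of 15 (B): { -2,-3/2,-11/8,-43/32,-85/64 | -21/16,-5/4,-1,0 } → -169/128
edge 10 of 15 (R): { -2,-3/2,-11/8,-43/32,-85/64 | -169/128,-21/16,-5/4,-1,0 } → -339/256
edge 11 of 15 (B): { -2,-3/2,-11/8,-43/32,-85/64,-339/256 | -169/128,-21/16,-5/4,-1,0 } → -677/512
edge 12 of 15 (B): { -2,-3/2,-11/8,-43/32,-85/64,-339/256,-677/512 | -169/128,-21/16,-5/4,-1,0 } → -1353/1024
edge 13 of 15 (B): { -2,-3/2,-11/8,-43/32,-85/64,-339/256,-677/512,-1353/1024 | -169/128,-21/16,-5/4,-1,0 } → -2705/2048
edge 14 of 15 (B): { -2,-3/2,-11/8,-43/32,-85/64,-339/256,-677/512,-1353/1024,-2705/2048 | -169/128,-21/16,-5/4,-1,0 } → -5409/4096
edge 15 of 15 (R): { -2,-3/2,-11/8,-43/32,-85/64,-339/256,-677/512,-1353/1024,-2705/2048 | -5409/4096,-169/128,-21/16,-5/4,-1,0 } → -10819/8192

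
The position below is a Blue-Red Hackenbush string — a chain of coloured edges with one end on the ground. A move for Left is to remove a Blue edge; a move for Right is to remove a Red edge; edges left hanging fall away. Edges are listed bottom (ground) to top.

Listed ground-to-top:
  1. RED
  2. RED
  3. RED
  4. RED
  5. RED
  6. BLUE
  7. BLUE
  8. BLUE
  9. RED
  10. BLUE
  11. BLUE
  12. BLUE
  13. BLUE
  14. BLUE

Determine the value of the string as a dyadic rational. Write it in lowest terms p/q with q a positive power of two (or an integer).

Recurse on prefixes of the 14-edge string RED RED RED RED RED BLUE BLUE BLUE RED BLUE BLUE BLUE BLUE BLUE:
step 1: add RED to get R; options L={ ∅ } R={ 0 } gives -1
step 2: add RED to get RR; options L={ ∅ } R={ -1, 0 } gives -2
step 3: add RED to get RRR; options L={ ∅ } R={ -2, -1, 0 } gives -3
step 4: add RED to get RRRR; options L={ ∅ } R={ -3, -2, -1, 0 } gives -4
step 5: add RED to get RRRRR; options L={ ∅ } R={ -4, -3, -2, -1, 0 } gives -5
step 6: add BLUE to get RRRRRB; options L={ -5 } R={ -4, -3, -2, -1, 0 } gives -9/2
step 7: add BLUE to get RRRRRBB; options L={ -5, -9/2 } R={ -4, -3, -2, -1, 0 } gives -17/4
step 8: add BLUE to get RRRRRBBB; options L={ -5, -9/2, -17/4 } R={ -4, -3, -2, -1, 0 } gives -33/8
step 9: add RED to get RRRRRBBBR; options L={ -5, -9/2, -17/4 } R={ -33/8, -4, -3, -2, -1, 0 } gives -67/16
step 10: add BLUE to get RRRRRBBBRB; options L={ -5, -9/2, -17/4, -67/16 } R={ -33/8, -4, -3, -2, -1, 0 } gives -133/32
step 11: add BLUE to get RRRRRBBBRBB; options L={ -5, -9/2, -17/4, -67/16, -133/32 } R={ -33/8, -4, -3, -2, -1, 0 } gives -265/64
step 12: add BLUE to get RRRRRBBBRBBB; options L={ -5, -9/2, -17/4, -67/16, -133/32, -265/64 } R={ -33/8, -4, -3, -2, -1, 0 } gives -529/128
step 13: add BLUE to get RRRRRBBBRBBBB; options L={ -5, -9/2, -17/4, -67/16, -133/32, -265/64, -529/128 } R={ -33/8, -4, -3, -2, -1, 0 } gives -1057/256
step 14: add BLUE to get RRRRRBBBRBBBBB; options L={ -5, -9/2, -17/4, -67/16, -133/32, -265/64, -529/128, -1057/256 } R={ -33/8, -4, -3, -2, -1, 0 } gives -2113/512

-2113/512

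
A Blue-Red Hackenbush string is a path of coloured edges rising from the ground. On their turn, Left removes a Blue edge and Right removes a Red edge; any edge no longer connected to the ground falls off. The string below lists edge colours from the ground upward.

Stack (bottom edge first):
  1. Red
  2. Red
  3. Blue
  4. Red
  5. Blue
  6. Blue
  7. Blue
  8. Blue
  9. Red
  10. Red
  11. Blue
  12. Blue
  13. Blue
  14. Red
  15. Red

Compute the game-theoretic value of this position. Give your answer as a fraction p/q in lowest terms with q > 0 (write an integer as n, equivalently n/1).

-12487/8192

Recurse on prefixes of the 15-edge string Red Red Blue Red Blue Blue Blue Blue Red Red Blue Blue Blue Red Red:
g(R) = { (no moves) | 0 } — -1
g(RR) = { (no moves) | -1,0 } — -2
g(RRB) = { -2 | -1,0 } — -3/2
g(RRBR) = { -2 | -3/2,-1,0 } — -7/4
g(RRBRB) = { -2,-7/4 | -3/2,-1,0 } — -13/8
g(RRBRBB) = { -2,-7/4,-13/8 | -3/2,-1,0 } — -25/16
g(RRBRBBB) = { -2,-7/4,-13/8,-25/16 | -3/2,-1,0 } — -49/32
g(RRBRBBBB) = { -2,-7/4,-13/8,-25/16,-49/32 | -3/2,-1,0 } — -97/64
g(RRBRBBBBR) = { -2,-7/4,-13/8,-25/16,-49/32 | -97/64,-3/2,-1,0 } — -195/128
g(RRBRBBBBRR) = { -2,-7/4,-13/8,-25/16,-49/32 | -195/128,-97/64,-3/2,-1,0 } — -391/256
g(RRBRBBBBRRB) = { -2,-7/4,-13/8,-25/16,-49/32,-391/256 | -195/128,-97/64,-3/2,-1,0 } — -781/512
g(RRBRBBBBRRBB) = { -2,-7/4,-13/8,-25/16,-49/32,-391/256,-781/512 | -195/128,-97/64,-3/2,-1,0 } — -1561/1024
g(RRBRBBBBRRBBB) = { -2,-7/4,-13/8,-25/16,-49/32,-391/256,-781/512,-1561/1024 | -195/128,-97/64,-3/2,-1,0 } — -3121/2048
g(RRBRBBBBRRBBBR) = { -2,-7/4,-13/8,-25/16,-49/32,-391/256,-781/512,-1561/1024 | -3121/2048,-195/128,-97/64,-3/2,-1,0 } — -6243/4096
g(RRBRBBBBRRBBBRR) = { -2,-7/4,-13/8,-25/16,-49/32,-391/256,-781/512,-1561/1024 | -6243/4096,-3121/2048,-195/128,-97/64,-3/2,-1,0 } — -12487/8192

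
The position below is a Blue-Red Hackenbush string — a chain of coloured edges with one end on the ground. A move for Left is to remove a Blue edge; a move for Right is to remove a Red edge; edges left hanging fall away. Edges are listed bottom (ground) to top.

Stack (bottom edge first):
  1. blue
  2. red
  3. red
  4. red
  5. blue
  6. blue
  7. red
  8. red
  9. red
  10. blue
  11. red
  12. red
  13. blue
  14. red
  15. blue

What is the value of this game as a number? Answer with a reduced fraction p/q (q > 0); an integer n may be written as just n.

3147/16384

Recurse on prefixes of the 15-edge string blue red red red blue blue red red red blue red red blue red blue:
b: Left { 0 }, Right { — } = simplest 1
br: Left { 0 }, Right { 1 } = simplest 1/2
brr: Left { 0 }, Right { 1/2,1 } = simplest 1/4
brrr: Left { 0 }, Right { 1/4,1/2,1 } = simplest 1/8
brrrb: Left { 0,1/8 }, Right { 1/4,1/2,1 } = simplest 3/16
brrrbb: Left { 0,1/8,3/16 }, Right { 1/4,1/2,1 } = simplest 7/32
brrrbbr: Left { 0,1/8,3/16 }, Right { 7/32,1/4,1/2,1 } = simplest 13/64
brrrbbrr: Left { 0,1/8,3/16 }, Right { 13/64,7/32,1/4,1/2,1 } = simplest 25/128
brrrbbrrr: Left { 0,1/8,3/16 }, Right { 25/128,13/64,7/32,1/4,1/2,1 } = simplest 49/256
brrrbbrrrb: Left { 0,1/8,3/16,49/256 }, Right { 25/128,13/64,7/32,1/4,1/2,1 } = simplest 99/512
brrrbbrrrbr: Left { 0,1/8,3/16,49/256 }, Right { 99/512,25/128,13/64,7/32,1/4,1/2,1 } = simplest 197/1024
brrrbbrrrbrr: Left { 0,1/8,3/16,49/256 }, Right { 197/1024,99/512,25/128,13/64,7/32,1/4,1/2,1 } = simplest 393/2048
brrrbbrrrbrrb: Left { 0,1/8,3/16,49/256,393/2048 }, Right { 197/1024,99/512,25/128,13/64,7/32,1/4,1/2,1 } = simplest 787/4096
brrrbbrrrbrrbr: Left { 0,1/8,3/16,49/256,393/2048 }, Right { 787/4096,197/1024,99/512,25/128,13/64,7/32,1/4,1/2,1 } = simplest 1573/8192
brrrbbrrrbrrbrb: Left { 0,1/8,3/16,49/256,393/2048,1573/8192 }, Right { 787/4096,197/1024,99/512,25/128,13/64,7/32,1/4,1/2,1 } = simplest 3147/16384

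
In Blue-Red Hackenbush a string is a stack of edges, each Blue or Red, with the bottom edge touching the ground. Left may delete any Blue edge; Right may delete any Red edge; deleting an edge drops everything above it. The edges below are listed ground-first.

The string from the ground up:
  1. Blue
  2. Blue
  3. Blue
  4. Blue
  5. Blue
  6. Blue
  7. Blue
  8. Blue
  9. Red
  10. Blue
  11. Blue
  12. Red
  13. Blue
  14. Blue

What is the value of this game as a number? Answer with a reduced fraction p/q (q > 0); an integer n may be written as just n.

Build val(s[:k]) for k = 1..14, string s = Blue Blue Blue Blue Blue Blue Blue Blue Red Blue Blue Red Blue Blue.
1 of 14 · B · max L 0 · min R +∞ gives 1
2 of 14 · BB · max L 1 · min R +∞ gives 2
3 of 14 · BBB · max L 2 · min R +∞ gives 3
4 of 14 · BBBB · max L 3 · min R +∞ gives 4
5 of 14 · BBBBB · max L 4 · min R +∞ gives 5
6 of 14 · BBBBBB · max L 5 · min R +∞ gives 6
7 of 14 · BBBBBBB · max L 6 · min R +∞ gives 7
8 of 14 · BBBBBBBB · max L 7 · min R +∞ gives 8
9 of 14 · BBBBBBBBR · max L 7 · min R 8 gives 15/2
10 of 14 · BBBBBBBBRB · max L 15/2 · min R 8 gives 31/4
11 of 14 · BBBBBBBBRBB · max L 31/4 · min R 8 gives 63/8
12 of 14 · BBBBBBBBRBBR · max L 31/4 · min R 63/8 gives 125/16
13 of 14 · BBBBBBBBRBBRB · max L 125/16 · min R 63/8 gives 251/32
14 of 14 · BBBBBBBBRBBRBB · max L 251/32 · min R 63/8 gives 503/64

503/64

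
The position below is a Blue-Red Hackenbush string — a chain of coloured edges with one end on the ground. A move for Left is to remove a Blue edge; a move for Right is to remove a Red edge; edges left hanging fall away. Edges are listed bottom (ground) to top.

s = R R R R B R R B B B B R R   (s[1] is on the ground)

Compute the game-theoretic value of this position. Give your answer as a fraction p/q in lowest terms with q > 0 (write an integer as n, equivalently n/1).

-1927/512

Build g(s[:k]) for k = 1..13, string s = R R R R B R R B B B B R R.
g_1 [R]  L=[]  R=[0]  → -1
g_2 [RR]  L=[]  R=[-1 0]  → -2
g_3 [RRR]  L=[]  R=[-2 -1 0]  → -3
g_4 [RRRR]  L=[]  R=[-3 -2 -1 0]  → -4
g_5 [RRRRB]  L=[-4]  R=[-3 -2 -1 0]  → -7/2
g_6 [RRRRBR]  L=[-4]  R=[-7/2 -3 -2 -1 0]  → -15/4
g_7 [RRRRBRR]  L=[-4]  R=[-15/4 -7/2 -3 -2 -1 0]  → -31/8
g_8 [RRRRBRRB]  L=[-4 -31/8]  R=[-15/4 -7/2 -3 -2 -1 0]  → -61/16
g_9 [RRRRBRRBB]  L=[-4 -31/8 -61/16]  R=[-15/4 -7/2 -3 -2 -1 0]  → -121/32
g_10 [RRRRBRRBBB]  L=[-4 -31/8 -61/16 -121/32]  R=[-15/4 -7/2 -3 -2 -1 0]  → -241/64
g_11 [RRRRBRRBBBB]  L=[-4 -31/8 -61/16 -121/32 -241/64]  R=[-15/4 -7/2 -3 -2 -1 0]  → -481/128
g_12 [RRRRBRRBBBBR]  L=[-4 -31/8 -61/16 -121/32 -241/64]  R=[-481/128 -15/4 -7/2 -3 -2 -1 0]  → -963/256
g_13 [RRRRBRRBBBBRR]  L=[-4 -31/8 -61/16 -121/32 -241/64]  R=[-963/256 -481/128 -15/4 -7/2 -3 -2 -1 0]  → -1927/512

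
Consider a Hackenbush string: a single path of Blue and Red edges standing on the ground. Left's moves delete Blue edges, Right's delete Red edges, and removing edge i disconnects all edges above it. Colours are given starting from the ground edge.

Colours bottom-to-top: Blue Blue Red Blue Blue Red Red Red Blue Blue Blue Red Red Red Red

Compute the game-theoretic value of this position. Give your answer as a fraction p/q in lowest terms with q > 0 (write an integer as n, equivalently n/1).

14561/8192

B: Left { 0 }, Right { — } ⇒ simplest 1
BB: Left { 0 1 }, Right { — } ⇒ simplest 2
BBR: Left { 0 1 }, Right { 2 } ⇒ simplest 3/2
BBRB: Left { 0 1 3/2 }, Right { 2 } ⇒ simplest 7/4
BBRBB: Left { 0 1 3/2 7/4 }, Right { 2 } ⇒ simplest 15/8
BBRBBR: Left { 0 1 3/2 7/4 }, Right { 15/8 2 } ⇒ simplest 29/16
BBRBBRR: Left { 0 1 3/2 7/4 }, Right { 29/16 15/8 2 } ⇒ simplest 57/32
BBRBBRRR: Left { 0 1 3/2 7/4 }, Right { 57/32 29/16 15/8 2 } ⇒ simplest 113/64
BBRBBRRRB: Left { 0 1 3/2 7/4 113/64 }, Right { 57/32 29/16 15/8 2 } ⇒ simplest 227/128
BBRBBRRRBB: Left { 0 1 3/2 7/4 113/64 227/128 }, Right { 57/32 29/16 15/8 2 } ⇒ simplest 455/256
BBRBBRRRBBB: Left { 0 1 3/2 7/4 113/64 227/128 455/256 }, Right { 57/32 29/16 15/8 2 } ⇒ simplest 911/512
BBRBBRRRBBBR: Left { 0 1 3/2 7/4 113/64 227/128 455/256 }, Right { 911/512 57/32 29/16 15/8 2 } ⇒ simplest 1821/1024
BBRBBRRRBBBRR: Left { 0 1 3/2 7/4 113/64 227/128 455/256 }, Right { 1821/1024 911/512 57/32 29/16 15/8 2 } ⇒ simplest 3641/2048
BBRBBRRRBBBRRR: Left { 0 1 3/2 7/4 113/64 227/128 455/256 }, Right { 3641/2048 1821/1024 911/512 57/32 29/16 15/8 2 } ⇒ simplest 7281/4096
BBRBBRRRBBBRRRR: Left { 0 1 3/2 7/4 113/64 227/128 455/256 }, Right { 7281/4096 3641/2048 1821/1024 911/512 57/32 29/16 15/8 2 } ⇒ simplest 14561/8192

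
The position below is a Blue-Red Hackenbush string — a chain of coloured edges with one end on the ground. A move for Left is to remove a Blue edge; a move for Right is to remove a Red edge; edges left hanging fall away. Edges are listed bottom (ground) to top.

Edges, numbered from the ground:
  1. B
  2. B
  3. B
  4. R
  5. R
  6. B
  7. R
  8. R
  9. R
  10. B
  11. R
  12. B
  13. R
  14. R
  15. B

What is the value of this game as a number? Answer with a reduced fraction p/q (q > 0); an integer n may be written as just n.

9299/4096

1 of 15 · B · max L 0 · min R +∞ ⇒ 1
2 of 15 · BB · max L 1 · min R +∞ ⇒ 2
3 of 15 · BBB · max L 2 · min R +∞ ⇒ 3
4 of 15 · BBBR · max L 2 · min R 3 ⇒ 5/2
5 of 15 · BBBRR · max L 2 · min R 5/2 ⇒ 9/4
6 of 15 · BBBRRB · max L 9/4 · min R 5/2 ⇒ 19/8
7 of 15 · BBBRRBR · max L 9/4 · min R 19/8 ⇒ 37/16
8 of 15 · BBBRRBRR · max L 9/4 · min R 37/16 ⇒ 73/32
9 of 15 · BBBRRBRRR · max L 9/4 · min R 73/32 ⇒ 145/64
10 of 15 · BBBRRBRRRB · max L 145/64 · min R 73/32 ⇒ 291/128
11 of 15 · BBBRRBRRRBR · max L 145/64 · min R 291/128 ⇒ 581/256
12 of 15 · BBBRRBRRRBRB · max L 581/256 · min R 291/128 ⇒ 1163/512
13 of 15 · BBBRRBRRRBRBR · max L 581/256 · min R 1163/512 ⇒ 2325/1024
14 of 15 · BBBRRBRRRBRBRR · max L 581/256 · min R 2325/1024 ⇒ 4649/2048
15 of 15 · BBBRRBRRRBRBRRB · max L 4649/2048 · min R 2325/1024 ⇒ 9299/4096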